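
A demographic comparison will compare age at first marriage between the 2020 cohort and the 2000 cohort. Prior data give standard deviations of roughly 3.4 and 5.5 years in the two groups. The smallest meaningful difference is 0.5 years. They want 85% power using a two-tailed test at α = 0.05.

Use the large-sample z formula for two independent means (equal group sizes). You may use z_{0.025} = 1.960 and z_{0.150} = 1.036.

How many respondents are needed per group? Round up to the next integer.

n = 1502 per group

n = (z_{α/2} + z_β)² · (σ₁² + σ₂²) / δ²
  = (1.960 + 1.036)² · (3.4² + 5.5² = 41.81) / 0.5²
  = 8.9760 · 41.81 / 0.25
  = 1501.15
Round up → n = 1502 per group.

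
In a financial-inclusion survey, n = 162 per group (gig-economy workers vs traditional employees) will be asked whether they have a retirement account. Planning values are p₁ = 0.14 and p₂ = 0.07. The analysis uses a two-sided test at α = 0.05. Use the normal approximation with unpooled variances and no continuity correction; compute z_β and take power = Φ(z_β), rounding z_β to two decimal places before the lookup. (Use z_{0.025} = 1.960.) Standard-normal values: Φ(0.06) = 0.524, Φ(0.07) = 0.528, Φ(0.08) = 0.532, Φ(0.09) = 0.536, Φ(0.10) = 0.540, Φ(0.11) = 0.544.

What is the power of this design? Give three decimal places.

Power ≈ 0.544

z_β = |p₁−p₂|·√(n/[p₁q₁+p₂q₂]) − z_{α/2}
    = 0.07 · √(162/0.1855) − 1.960
    = 0.07 · 29.5519 − 1.960
    = 2.0686 − 1.960 = 0.1086 → 0.11
Power = Φ(0.11) = 0.544.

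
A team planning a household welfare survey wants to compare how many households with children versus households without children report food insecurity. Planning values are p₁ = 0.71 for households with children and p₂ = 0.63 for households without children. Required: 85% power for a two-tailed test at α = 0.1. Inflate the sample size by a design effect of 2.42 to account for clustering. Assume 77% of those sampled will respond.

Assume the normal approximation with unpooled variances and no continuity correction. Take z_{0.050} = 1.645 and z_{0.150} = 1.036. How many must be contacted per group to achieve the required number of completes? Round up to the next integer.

n = 1550 per group

n = (z_{α/2} + z_β)² · [p₁(1−p₁) + p₂(1−p₂)] / (p₁ − p₂)²
  = (1.645 + 1.036)² · (0.71·0.29 + 0.63·0.37) / (0.08)²
  = (2.681)² · (0.2059 + 0.2331) / 0.0064
  = 7.1878 · 0.4390 / 0.0064
  = 493.04
Design effect: 2.42 × 493.04 = 1193.15.
Adjust for 77% response: 1193.15 / 0.77 = 1549.54.
Round up → n = 1550 per group.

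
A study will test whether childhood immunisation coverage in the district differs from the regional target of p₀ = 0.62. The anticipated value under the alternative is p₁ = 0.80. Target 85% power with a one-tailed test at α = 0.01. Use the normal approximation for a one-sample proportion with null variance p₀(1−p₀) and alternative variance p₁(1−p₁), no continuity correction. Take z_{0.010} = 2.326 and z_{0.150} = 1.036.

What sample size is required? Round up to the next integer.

n = 74

n = [z_α·√(p₀q₀) + z_β·√(p₁q₁)]² / (p₁ − p₀)²
  = [2.326·√(0.62·0.38) + 1.036·√(0.80·0.20)]² / (0.18)²
  = [2.326·0.4854 + 1.036·0.4000]² / 0.0324
  = [1.5434]² / 0.0324
  = 73.52
Round up → n = 74.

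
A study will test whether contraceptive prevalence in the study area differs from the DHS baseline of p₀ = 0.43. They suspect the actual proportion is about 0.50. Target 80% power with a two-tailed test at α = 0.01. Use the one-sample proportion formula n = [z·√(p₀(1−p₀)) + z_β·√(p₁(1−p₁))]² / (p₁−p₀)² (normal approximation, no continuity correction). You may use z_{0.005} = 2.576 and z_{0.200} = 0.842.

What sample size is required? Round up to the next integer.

n = 588

n = [z_{α/2}·√(p₀q₀) + z_β·√(p₁q₁)]² / (p₁ − p₀)²
  = [2.576·√(0.43·0.57) + 0.842·√(0.50·0.50)]² / (0.07)²
  = [2.576·0.4951 + 0.842·0.5000]² / 0.0049
  = [1.6963]² / 0.0049
  = 587.24
Round up → n = 588.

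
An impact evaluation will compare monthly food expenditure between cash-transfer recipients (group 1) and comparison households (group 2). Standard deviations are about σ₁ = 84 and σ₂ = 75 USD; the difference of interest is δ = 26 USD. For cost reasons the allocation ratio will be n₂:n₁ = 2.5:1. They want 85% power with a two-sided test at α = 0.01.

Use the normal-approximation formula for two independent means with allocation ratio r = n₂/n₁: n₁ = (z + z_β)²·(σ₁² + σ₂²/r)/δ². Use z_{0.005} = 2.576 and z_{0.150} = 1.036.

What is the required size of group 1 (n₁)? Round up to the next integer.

n₁ = 180

n₁ = (z_{α/2} + z_β)² · (σ₁² + σ₂²/r) / δ²
   = (2.576 + 1.036)² · (84² + 75²/2.5) / 26²
   = 13.0465 · (7056 + 2250) / 676
   = 13.0465 · 9306 / 676
   = 179.60
Round up → n₁ = 180; n₂ = r·n₁ = 2.5 × 180 = 450.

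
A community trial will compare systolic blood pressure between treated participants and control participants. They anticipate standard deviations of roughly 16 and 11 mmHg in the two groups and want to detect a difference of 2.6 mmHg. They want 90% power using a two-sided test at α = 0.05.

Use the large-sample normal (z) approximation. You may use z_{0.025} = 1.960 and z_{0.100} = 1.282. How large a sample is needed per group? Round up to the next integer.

n = (z_{α/2} + z_β)² · (σ₁² + σ₂²) / δ²
  = (1.960 + 1.282)² · (16² + 11² = 377) / 2.6²
  = 10.5106 · 377 / 6.76
  = 586.17
Round up → n = 587 per group.

n = 587 per group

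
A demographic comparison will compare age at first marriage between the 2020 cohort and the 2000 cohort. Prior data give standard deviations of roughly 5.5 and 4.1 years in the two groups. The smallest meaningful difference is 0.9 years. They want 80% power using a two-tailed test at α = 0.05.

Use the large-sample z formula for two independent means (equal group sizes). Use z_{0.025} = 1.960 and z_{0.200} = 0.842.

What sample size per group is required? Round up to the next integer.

n = (z_{α/2} + z_β)² · (σ₁² + σ₂²) / δ²
  = (1.960 + 0.842)² · (5.5² + 4.1² = 47.06) / 0.9²
  = 7.8512 · 47.06 / 0.81
  = 456.15
Round up → n = 457 per group.

n = 457 per group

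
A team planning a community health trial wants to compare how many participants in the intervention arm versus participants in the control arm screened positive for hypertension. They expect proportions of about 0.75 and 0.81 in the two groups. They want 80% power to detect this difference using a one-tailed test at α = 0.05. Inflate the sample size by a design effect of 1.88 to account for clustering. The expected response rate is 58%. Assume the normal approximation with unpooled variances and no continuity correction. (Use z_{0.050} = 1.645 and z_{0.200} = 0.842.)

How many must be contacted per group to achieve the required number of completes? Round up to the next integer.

n = 1902 per group

n = (z_α + z_β)² · [p₁(1−p₁) + p₂(1−p₂)] / (p₁ − p₂)²
  = (1.645 + 0.842)² · (0.75·0.25 + 0.81·0.19) / (-0.06)²
  = (2.487)² · (0.1875 + 0.1539) / 0.0036
  = 6.1852 · 0.3414 / 0.0036
  = 586.56
Design effect: 1.88 × 586.56 = 1102.73.
Adjust for 58% response: 1102.73 / 0.58 = 1901.26.
Round up → n = 1902 per group.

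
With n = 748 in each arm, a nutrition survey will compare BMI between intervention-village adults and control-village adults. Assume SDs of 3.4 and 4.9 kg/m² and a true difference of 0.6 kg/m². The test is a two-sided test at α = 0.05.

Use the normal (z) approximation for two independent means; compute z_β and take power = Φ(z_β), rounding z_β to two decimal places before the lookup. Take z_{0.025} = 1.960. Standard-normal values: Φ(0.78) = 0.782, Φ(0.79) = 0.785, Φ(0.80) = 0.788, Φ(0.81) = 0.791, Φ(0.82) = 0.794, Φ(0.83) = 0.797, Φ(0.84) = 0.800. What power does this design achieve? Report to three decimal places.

z_β = δ·√(n/(σ₁²+σ₂²)) − z_{α/2}
    = 0.6 · √(748/35.57) − 1.960
    = 0.6 · 4.58573 − 1.960
    = 2.7514 − 1.960 = 0.7914 → 0.79
Power = Φ(0.79) = 0.785.

Power ≈ 0.785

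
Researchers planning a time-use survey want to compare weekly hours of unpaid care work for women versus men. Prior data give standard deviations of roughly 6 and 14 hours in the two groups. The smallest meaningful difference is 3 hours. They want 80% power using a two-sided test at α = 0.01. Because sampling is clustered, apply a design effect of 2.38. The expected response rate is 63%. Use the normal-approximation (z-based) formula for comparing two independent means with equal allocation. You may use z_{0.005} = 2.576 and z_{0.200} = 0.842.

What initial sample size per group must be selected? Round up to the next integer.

n = (z_{α/2} + z_β)² · (σ₁² + σ₂²) / δ²
  = (2.576 + 0.842)² · (6² + 14² = 232) / 3²
  = 11.6827 · 232 / 9
  = 301.15
Design effect: 2.38 × 301.15 = 716.75.
Adjust for 63% response: 716.75 / 0.63 = 1137.70.
Round up → n = 1138 per group.

n = 1138 per group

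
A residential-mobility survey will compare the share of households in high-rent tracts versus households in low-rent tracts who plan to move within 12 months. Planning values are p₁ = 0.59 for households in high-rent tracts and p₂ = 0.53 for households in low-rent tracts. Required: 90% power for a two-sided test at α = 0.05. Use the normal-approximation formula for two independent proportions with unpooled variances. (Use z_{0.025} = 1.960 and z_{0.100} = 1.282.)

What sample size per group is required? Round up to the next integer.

n = (z_{α/2} + z_β)² · [p₁(1−p₁) + p₂(1−p₂)] / (p₁ − p₂)²
  = (1.960 + 1.282)² · (0.59·0.41 + 0.53·0.47) / (0.06)²
  = (3.242)² · (0.2419 + 0.2491) / 0.0036
  = 10.5106 · 0.4910 / 0.0036
  = 1433.52
Round up → n = 1434 per group.

n = 1434 per group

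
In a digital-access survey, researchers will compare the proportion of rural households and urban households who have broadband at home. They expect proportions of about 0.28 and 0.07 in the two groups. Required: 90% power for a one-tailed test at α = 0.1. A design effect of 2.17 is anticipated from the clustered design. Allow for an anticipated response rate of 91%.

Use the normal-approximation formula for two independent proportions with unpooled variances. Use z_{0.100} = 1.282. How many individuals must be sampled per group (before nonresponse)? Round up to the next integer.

n = (z_α + z_β)² · [p₁(1−p₁) + p₂(1−p₂)] / (p₁ − p₂)²
  = (1.282 + 1.282)² · (0.28·0.72 + 0.07·0.93) / (0.21)²
  = (2.564)² · (0.2016 + 0.0651) / 0.0441
  = 6.5741 · 0.2667 / 0.0441
  = 39.76
Design effect: 2.17 × 39.76 = 86.27.
Adjust for 91% response: 86.27 / 0.91 = 94.81.
Round up → n = 95 per group.

n = 95 per group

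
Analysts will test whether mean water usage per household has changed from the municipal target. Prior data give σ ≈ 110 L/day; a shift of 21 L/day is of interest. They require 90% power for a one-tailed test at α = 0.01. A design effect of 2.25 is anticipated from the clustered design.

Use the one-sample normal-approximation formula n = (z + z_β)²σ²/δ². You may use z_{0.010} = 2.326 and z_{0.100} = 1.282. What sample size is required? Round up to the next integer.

n = 804

n = (z_α + z_β)² · σ² / δ²
  = (2.326 + 1.282)² · 110² / 21²
  = 13.0177 · 12100 / 441
  = 357.17
Design effect: 2.25 × 357.17 = 803.64.
Round up → n = 804.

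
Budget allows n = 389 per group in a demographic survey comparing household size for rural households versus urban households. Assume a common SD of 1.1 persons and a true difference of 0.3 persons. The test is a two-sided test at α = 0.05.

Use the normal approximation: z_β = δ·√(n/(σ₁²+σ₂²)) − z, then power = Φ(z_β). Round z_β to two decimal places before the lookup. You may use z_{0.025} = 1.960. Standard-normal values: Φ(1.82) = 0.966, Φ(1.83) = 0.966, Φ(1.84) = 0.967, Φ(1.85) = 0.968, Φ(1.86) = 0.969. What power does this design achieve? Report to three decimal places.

z_β = δ·√(n/(σ₁²+σ₂²)) − z_{α/2}
    = 0.3 · √(389/2.42) − 1.960
    = 0.3 · 12.67848 − 1.960
    = 3.8035 − 1.960 = 1.8435 → 1.84
Power = Φ(1.84) = 0.967.

Power ≈ 0.967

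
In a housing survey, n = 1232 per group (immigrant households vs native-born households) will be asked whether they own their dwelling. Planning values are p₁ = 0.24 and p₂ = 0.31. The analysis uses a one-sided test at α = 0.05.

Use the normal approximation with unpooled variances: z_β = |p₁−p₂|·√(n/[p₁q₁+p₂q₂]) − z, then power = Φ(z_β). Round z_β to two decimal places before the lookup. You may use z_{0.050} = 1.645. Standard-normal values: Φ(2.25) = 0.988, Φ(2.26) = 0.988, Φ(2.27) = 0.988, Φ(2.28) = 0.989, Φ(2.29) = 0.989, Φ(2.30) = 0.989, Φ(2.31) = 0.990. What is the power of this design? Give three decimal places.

Power ≈ 0.988

z_β = |p₁−p₂|·√(n/[p₁q₁+p₂q₂]) − z_α
    = 0.07 · √(1232/0.3963) − 1.645
    = 0.07 · 55.7562 − 1.645
    = 3.9029 − 1.645 = 2.2579 → 2.26
Power = Φ(2.26) = 0.988.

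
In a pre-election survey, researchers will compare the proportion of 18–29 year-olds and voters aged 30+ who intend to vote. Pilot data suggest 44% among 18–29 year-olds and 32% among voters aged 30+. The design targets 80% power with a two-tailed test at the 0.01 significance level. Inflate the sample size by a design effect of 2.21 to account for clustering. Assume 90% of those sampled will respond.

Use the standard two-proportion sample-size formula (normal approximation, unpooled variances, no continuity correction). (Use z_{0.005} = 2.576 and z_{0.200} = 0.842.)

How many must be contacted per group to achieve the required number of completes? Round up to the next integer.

n = (z_{α/2} + z_β)² · [p₁(1−p₁) + p₂(1−p₂)] / (p₁ − p₂)²
  = (2.576 + 0.842)² · (0.44·0.56 + 0.32·0.68) / (0.12)²
  = (3.418)² · (0.2464 + 0.2176) / 0.0144
  = 11.6827 · 0.4640 / 0.0144
  = 376.44
Design effect: 2.21 × 376.44 = 831.94.
Adjust for 90% response: 831.94 / 0.90 = 924.38.
Round up → n = 925 per group.

n = 925 per group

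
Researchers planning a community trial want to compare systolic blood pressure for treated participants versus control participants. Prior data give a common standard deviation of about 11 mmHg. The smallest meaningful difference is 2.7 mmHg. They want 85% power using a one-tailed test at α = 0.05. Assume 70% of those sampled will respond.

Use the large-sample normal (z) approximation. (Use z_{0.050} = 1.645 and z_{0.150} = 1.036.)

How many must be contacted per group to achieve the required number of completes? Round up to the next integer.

n = 341 per group

n = (z_α + z_β)² · (σ₁² + σ₂²) / δ²
  = (1.645 + 1.036)² · (2·11² = 242) / 2.7²
  = 7.1878 · 242 / 7.29
  = 238.61
Adjust for 70% response: 238.61 / 0.70 = 340.87.
Round up → n = 341 per group.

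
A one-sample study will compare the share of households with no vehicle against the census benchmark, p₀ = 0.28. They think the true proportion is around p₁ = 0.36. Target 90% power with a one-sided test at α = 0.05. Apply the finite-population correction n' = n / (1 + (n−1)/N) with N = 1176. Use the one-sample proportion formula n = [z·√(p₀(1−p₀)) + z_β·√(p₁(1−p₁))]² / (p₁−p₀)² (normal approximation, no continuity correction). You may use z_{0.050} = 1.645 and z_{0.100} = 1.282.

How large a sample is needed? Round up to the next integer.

n = [z_α·√(p₀q₀) + z_β·√(p₁q₁)]² / (p₁ − p₀)²
  = [1.645·√(0.28·0.72) + 1.282·√(0.36·0.64)]² / (0.08)²
  = [1.645·0.4490 + 1.282·0.4800]² / 0.0064
  = [1.3540]² / 0.0064
  = 286.44
Finite-population correction (N = 1176): 286.44 / (1 + (286.44 − 1)/1176) = 230.49.
Round up → n = 231.

n = 231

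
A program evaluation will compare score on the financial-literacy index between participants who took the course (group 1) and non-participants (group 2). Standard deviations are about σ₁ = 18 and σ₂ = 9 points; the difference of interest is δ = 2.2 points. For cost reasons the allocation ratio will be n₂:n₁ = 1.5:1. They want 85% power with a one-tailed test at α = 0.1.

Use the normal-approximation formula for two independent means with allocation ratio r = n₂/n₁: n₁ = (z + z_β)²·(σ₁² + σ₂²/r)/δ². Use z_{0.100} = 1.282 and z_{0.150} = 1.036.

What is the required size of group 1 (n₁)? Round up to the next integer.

n₁ = (z_α + z_β)² · (σ₁² + σ₂²/r) / δ²
   = (1.282 + 1.036)² · (18² + 9²/1.5) / 2.2²
   = 5.3731 · (324 + 54) / 4.84
   = 5.3731 · 378 / 4.84
   = 419.64
Round up → n₁ = 420; n₂ = r·n₁ = 1.5 × 420 = 630.

n₁ = 420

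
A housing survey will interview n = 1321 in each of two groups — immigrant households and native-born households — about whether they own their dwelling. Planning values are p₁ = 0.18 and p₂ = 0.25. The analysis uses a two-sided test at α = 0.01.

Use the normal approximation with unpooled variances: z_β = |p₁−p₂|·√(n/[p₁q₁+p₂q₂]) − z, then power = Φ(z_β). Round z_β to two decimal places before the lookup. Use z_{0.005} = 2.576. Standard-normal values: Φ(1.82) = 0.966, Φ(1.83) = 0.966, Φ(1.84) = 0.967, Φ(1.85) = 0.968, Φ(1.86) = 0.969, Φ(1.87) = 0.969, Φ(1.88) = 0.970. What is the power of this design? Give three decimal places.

z_β = |p₁−p₂|·√(n/[p₁q₁+p₂q₂]) − z_{α/2}
    = 0.07 · √(1321/0.3351) − 2.576
    = 0.07 · 62.7862 − 2.576
    = 4.3950 − 2.576 = 1.8190 → 1.82
Power = Φ(1.82) = 0.966.

Power ≈ 0.966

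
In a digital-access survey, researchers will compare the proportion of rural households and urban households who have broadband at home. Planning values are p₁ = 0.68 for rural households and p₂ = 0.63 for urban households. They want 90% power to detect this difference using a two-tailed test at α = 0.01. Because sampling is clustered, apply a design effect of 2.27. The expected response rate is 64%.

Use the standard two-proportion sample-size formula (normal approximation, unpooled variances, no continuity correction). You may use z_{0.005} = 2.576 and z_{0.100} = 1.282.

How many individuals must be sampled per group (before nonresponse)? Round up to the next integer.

n = (z_{α/2} + z_β)² · [p₁(1−p₁) + p₂(1−p₂)] / (p₁ − p₂)²
  = (2.576 + 1.282)² · (0.68·0.32 + 0.63·0.37) / (0.05)²
  = (3.858)² · (0.2176 + 0.2331) / 0.0025
  = 14.8842 · 0.4507 / 0.0025
  = 2683.32
Design effect: 2.27 × 2683.32 = 6091.13.
Adjust for 64% response: 6091.13 / 0.64 = 9517.39.
Round up → n = 9518 per group.

n = 9518 per group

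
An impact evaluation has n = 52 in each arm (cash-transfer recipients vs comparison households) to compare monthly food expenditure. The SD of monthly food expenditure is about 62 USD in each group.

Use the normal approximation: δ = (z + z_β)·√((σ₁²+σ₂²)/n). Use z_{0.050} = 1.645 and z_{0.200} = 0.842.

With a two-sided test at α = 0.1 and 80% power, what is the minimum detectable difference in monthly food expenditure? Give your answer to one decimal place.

Minimum detectable difference ≈ 30.2 USD

δ = (z_{α/2} + z_β) · √((σ₁²+σ₂²)/n)
  = (1.645 + 0.842) · √(7688/52)
  = 2.487 · √147.8462
  = 2.487 · 12.1592
  = 30.2399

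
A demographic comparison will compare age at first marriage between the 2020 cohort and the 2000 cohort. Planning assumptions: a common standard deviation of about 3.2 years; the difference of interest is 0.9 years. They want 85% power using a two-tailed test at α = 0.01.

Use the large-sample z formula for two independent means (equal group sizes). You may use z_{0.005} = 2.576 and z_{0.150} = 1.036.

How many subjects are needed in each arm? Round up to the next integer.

n = (z_{α/2} + z_β)² · (σ₁² + σ₂²) / δ²
  = (2.576 + 1.036)² · (2·3.2² = 20.48) / 0.9²
  = 13.0465 · 20.48 / 0.81
  = 329.87
Round up → n = 330 per group.

n = 330 per group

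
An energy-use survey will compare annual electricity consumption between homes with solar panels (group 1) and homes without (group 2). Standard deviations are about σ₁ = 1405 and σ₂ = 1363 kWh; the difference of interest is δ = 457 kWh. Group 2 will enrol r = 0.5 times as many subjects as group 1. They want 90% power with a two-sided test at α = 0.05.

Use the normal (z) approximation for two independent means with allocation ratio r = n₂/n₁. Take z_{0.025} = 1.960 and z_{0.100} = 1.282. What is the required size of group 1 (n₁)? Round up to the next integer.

n₁ = (z_{α/2} + z_β)² · (σ₁² + σ₂²/r) / δ²
   = (1.960 + 1.282)² · (1405² + 1363²/0.5) / 457²
   = 10.5106 · (1974025 + 3715538) / 208849
   = 10.5106 · 5689563 / 208849
   = 286.33
Round up → n₁ = 287; n₂ = r·n₁ = 0.5 × 287 = 144.

n₁ = 287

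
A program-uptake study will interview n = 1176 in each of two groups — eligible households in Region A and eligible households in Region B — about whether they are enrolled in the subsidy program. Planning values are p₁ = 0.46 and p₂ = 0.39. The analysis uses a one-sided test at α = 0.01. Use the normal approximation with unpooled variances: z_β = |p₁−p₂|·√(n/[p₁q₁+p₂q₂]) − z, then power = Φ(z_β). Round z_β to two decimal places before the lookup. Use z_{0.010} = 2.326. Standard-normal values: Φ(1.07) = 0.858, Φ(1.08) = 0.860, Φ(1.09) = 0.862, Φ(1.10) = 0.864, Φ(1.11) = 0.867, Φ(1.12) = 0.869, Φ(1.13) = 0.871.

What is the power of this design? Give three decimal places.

Power ≈ 0.869

z_β = |p₁−p₂|·√(n/[p₁q₁+p₂q₂]) − z_α
    = 0.07 · √(1176/0.4863) − 2.326
    = 0.07 · 49.1758 − 2.326
    = 3.4423 − 2.326 = 1.1163 → 1.12
Power = Φ(1.12) = 0.869.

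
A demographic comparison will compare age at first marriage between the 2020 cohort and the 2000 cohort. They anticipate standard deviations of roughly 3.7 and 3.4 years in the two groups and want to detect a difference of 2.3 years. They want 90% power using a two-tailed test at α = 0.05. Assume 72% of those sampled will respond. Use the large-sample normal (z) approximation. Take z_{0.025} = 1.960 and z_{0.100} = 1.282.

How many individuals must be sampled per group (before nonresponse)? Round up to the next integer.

n = (z_{α/2} + z_β)² · (σ₁² + σ₂²) / δ²
  = (1.960 + 1.282)² · (3.7² + 3.4² = 25.25) / 2.3²
  = 10.5106 · 25.25 / 5.29
  = 50.17
Adjust for 72% response: 50.17 / 0.72 = 69.68.
Round up → n = 70 per group.

n = 70 per group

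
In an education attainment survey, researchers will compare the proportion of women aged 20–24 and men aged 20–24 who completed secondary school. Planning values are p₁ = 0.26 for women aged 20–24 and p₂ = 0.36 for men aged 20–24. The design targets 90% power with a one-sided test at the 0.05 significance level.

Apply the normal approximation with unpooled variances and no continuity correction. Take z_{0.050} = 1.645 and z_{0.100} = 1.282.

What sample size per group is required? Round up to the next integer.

n = (z_α + z_β)² · [p₁(1−p₁) + p₂(1−p₂)] / (p₁ − p₂)²
  = (1.645 + 1.282)² · (0.26·0.74 + 0.36·0.64) / (-0.10)²
  = (2.927)² · (0.1924 + 0.2304) / 0.0100
  = 8.5673 · 0.4228 / 0.0100
  = 362.23
Round up → n = 363 per group.

n = 363 per group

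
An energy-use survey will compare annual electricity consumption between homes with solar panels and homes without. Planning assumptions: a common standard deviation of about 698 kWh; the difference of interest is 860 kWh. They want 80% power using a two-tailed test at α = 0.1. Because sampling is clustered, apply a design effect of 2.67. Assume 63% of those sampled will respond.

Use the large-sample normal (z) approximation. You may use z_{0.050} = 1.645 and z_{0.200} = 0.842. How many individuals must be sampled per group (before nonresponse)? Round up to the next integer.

n = (z_{α/2} + z_β)² · (σ₁² + σ₂²) / δ²
  = (1.645 + 0.842)² · (2·698² = 974408) / 860²
  = 6.1852 · 974408 / 739600
  = 8.15
Design effect: 2.67 × 8.15 = 21.76.
Adjust for 63% response: 21.76 / 0.63 = 34.54.
Round up → n = 35 per group.

n = 35 per group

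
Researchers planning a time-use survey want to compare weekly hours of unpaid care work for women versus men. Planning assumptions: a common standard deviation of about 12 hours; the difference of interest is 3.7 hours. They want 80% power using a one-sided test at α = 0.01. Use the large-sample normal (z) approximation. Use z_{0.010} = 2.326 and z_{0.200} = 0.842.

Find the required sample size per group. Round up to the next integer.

n = (z_α + z_β)² · (σ₁² + σ₂²) / δ²
  = (2.326 + 0.842)² · (2·12² = 288) / 3.7²
  = 10.0362 · 288 / 13.69
  = 211.13
Round up → n = 212 per group.

n = 212 per group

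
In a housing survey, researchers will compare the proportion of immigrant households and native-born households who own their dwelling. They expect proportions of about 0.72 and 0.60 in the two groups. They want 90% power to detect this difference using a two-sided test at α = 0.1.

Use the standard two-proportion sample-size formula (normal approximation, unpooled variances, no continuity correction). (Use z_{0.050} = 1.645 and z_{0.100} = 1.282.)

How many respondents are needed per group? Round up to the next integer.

n = 263 per group

n = (z_{α/2} + z_β)² · [p₁(1−p₁) + p₂(1−p₂)] / (p₁ − p₂)²
  = (1.645 + 1.282)² · (0.72·0.28 + 0.60·0.40) / (0.12)²
  = (2.927)² · (0.2016 + 0.2400) / 0.0144
  = 8.5673 · 0.4416 / 0.0144
  = 262.73
Round up → n = 263 per group.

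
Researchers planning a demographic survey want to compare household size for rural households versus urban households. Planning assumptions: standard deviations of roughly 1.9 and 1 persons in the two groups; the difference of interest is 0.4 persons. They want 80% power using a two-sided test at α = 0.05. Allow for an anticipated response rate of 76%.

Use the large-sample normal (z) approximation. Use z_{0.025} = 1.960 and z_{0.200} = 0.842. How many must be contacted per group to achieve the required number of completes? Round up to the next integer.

n = (z_{α/2} + z_β)² · (σ₁² + σ₂²) / δ²
  = (1.960 + 0.842)² · (1.9² + 1² = 4.61) / 0.4²
  = 7.8512 · 4.61 / 0.16
  = 226.21
Adjust for 76% response: 226.21 / 0.76 = 297.65.
Round up → n = 298 per group.

n = 298 per group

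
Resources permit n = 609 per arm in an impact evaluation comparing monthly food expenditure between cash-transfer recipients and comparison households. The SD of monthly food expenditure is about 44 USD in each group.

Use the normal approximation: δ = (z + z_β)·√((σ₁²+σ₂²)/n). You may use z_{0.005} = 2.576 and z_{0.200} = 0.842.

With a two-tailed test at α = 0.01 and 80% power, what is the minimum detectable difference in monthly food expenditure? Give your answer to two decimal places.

Minimum detectable difference ≈ 8.62 USD

δ = (z_{α/2} + z_β) · √((σ₁²+σ₂²)/n)
  = (2.576 + 0.842) · √(3872/609)
  = 3.418 · √6.358
  = 3.418 · 2.5215
  = 8.6185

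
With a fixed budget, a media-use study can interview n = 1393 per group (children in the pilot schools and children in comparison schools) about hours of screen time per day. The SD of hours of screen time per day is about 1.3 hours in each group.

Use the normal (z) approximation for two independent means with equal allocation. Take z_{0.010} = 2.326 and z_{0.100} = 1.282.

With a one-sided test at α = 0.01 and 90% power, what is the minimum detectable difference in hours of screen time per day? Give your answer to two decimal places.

Minimum detectable difference ≈ 0.18 hours

δ = (z_α + z_β) · √((σ₁²+σ₂²)/n)
  = (2.326 + 1.282) · √(3.38/1393)
  = 3.608 · √0.00243
  = 3.608 · 0.0493
  = 0.1777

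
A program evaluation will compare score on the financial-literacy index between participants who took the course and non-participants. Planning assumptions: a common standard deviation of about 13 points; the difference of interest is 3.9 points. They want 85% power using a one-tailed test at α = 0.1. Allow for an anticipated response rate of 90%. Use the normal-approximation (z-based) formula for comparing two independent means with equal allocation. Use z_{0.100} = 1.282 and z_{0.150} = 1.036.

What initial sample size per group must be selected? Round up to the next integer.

n = 133 per group

n = (z_α + z_β)² · (σ₁² + σ₂²) / δ²
  = (1.282 + 1.036)² · (2·13² = 338) / 3.9²
  = 5.3731 · 338 / 15.21
  = 119.40
Adjust for 90% response: 119.40 / 0.90 = 132.67.
Round up → n = 133 per group.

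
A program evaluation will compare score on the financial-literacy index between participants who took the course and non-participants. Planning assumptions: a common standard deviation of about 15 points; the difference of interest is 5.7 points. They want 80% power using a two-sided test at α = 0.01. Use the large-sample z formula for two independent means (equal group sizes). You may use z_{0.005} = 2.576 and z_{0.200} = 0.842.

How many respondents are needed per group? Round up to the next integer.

n = (z_{α/2} + z_β)² · (σ₁² + σ₂²) / δ²
  = (2.576 + 0.842)² · (2·15² = 450) / 5.7²
  = 11.6827 · 450 / 32.49
  = 161.81
Round up → n = 162 per group.

n = 162 per group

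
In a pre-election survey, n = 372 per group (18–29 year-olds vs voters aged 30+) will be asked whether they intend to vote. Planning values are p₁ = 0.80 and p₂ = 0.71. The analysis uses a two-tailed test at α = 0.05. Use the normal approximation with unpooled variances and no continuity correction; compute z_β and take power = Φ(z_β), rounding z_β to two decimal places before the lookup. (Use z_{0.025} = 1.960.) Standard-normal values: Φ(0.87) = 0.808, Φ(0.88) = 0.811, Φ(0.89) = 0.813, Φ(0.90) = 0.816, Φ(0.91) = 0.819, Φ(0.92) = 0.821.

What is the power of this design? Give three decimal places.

z_β = |p₁−p₂|·√(n/[p₁q₁+p₂q₂]) − z_{α/2}
    = 0.09 · √(372/0.3659) − 1.960
    = 0.09 · 31.8853 − 1.960
    = 2.8697 − 1.960 = 0.9097 → 0.91
Power = Φ(0.91) = 0.819.

Power ≈ 0.819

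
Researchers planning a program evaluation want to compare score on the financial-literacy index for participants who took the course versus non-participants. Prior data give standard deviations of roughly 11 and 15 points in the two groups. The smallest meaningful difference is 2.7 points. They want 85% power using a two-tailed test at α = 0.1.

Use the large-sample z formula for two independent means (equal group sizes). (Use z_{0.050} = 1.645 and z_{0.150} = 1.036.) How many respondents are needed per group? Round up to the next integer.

n = 342 per group

n = (z_{α/2} + z_β)² · (σ₁² + σ₂²) / δ²
  = (1.645 + 1.036)² · (11² + 15² = 346) / 2.7²
  = 7.1878 · 346 / 7.29
  = 341.15
Round up → n = 342 per group.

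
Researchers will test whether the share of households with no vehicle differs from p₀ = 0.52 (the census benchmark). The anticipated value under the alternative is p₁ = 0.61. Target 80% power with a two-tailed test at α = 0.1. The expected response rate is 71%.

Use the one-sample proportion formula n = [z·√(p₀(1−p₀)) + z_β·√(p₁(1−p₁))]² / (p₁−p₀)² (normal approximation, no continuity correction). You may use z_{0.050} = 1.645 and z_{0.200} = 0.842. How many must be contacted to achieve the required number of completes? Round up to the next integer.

n = 265

n = [z_{α/2}·√(p₀q₀) + z_β·√(p₁q₁)]² / (p₁ − p₀)²
  = [1.645·√(0.52·0.48) + 0.842·√(0.61·0.39)]² / (0.09)²
  = [1.645·0.4996 + 0.842·0.4877]² / 0.0081
  = [1.2325]² / 0.0081
  = 187.55
Adjust for 71% response: 187.55 / 0.71 = 264.15.
Round up → n = 265.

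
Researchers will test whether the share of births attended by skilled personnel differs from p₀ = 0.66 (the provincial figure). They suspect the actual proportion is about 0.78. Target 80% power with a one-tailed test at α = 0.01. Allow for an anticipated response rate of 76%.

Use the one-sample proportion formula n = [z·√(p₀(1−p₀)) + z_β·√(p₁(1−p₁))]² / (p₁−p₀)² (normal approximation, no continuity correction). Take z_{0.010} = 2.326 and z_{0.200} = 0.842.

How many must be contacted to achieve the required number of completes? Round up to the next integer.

n = [z_α·√(p₀q₀) + z_β·√(p₁q₁)]² / (p₁ − p₀)²
  = [2.326·√(0.66·0.34) + 0.842·√(0.78·0.22)]² / (0.12)²
  = [2.326·0.4737 + 0.842·0.4142]² / 0.0144
  = [1.4506]² / 0.0144
  = 146.14
Adjust for 76% response: 146.14 / 0.76 = 192.28.
Round up → n = 193.

n = 193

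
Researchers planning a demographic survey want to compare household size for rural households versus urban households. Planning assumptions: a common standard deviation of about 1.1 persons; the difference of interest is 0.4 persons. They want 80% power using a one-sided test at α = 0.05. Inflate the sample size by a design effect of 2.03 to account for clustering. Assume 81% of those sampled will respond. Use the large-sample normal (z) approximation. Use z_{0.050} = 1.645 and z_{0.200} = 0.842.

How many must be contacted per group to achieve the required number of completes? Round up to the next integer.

n = 235 per group

n = (z_α + z_β)² · (σ₁² + σ₂²) / δ²
  = (1.645 + 0.842)² · (2·1.1² = 2.42) / 0.4²
  = 6.1852 · 2.42 / 0.16
  = 93.55
Design effect: 2.03 × 93.55 = 189.91.
Adjust for 81% response: 189.91 / 0.81 = 234.45.
Round up → n = 235 per group.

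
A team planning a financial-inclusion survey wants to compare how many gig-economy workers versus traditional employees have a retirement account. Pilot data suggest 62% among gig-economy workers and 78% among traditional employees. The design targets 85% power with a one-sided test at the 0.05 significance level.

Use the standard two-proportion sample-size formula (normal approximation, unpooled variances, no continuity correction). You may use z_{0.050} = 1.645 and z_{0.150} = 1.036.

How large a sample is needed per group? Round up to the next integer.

n = (z_α + z_β)² · [p₁(1−p₁) + p₂(1−p₂)] / (p₁ − p₂)²
  = (1.645 + 1.036)² · (0.62·0.38 + 0.78·0.22) / (-0.16)²
  = (2.681)² · (0.2356 + 0.1716) / 0.0256
  = 7.1878 · 0.4072 / 0.0256
  = 114.33
Round up → n = 115 per group.

n = 115 per group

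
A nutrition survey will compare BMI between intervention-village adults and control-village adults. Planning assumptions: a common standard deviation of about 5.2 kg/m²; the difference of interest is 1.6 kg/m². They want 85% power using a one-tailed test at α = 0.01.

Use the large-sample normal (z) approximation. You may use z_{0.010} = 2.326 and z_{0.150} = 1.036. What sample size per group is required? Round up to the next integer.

n = (z_α + z_β)² · (σ₁² + σ₂²) / δ²
  = (2.326 + 1.036)² · (2·5.2² = 54.08) / 1.6²
  = 11.3030 · 54.08 / 2.56
  = 238.78
Round up → n = 239 per group.

n = 239 per group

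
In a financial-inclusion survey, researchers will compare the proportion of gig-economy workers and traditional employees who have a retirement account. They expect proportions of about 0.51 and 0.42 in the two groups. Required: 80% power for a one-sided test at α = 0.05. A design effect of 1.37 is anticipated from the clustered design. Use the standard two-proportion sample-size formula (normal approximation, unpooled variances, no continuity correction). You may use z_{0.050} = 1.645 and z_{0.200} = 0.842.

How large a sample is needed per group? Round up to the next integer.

n = (z_α + z_β)² · [p₁(1−p₁) + p₂(1−p₂)] / (p₁ − p₂)²
  = (1.645 + 0.842)² · (0.51·0.49 + 0.42·0.58) / (0.09)²
  = (2.487)² · (0.2499 + 0.2436) / 0.0081
  = 6.1852 · 0.4935 / 0.0081
  = 376.84
Design effect: 1.37 × 376.84 = 516.27.
Round up → n = 517 per group.

n = 517 per group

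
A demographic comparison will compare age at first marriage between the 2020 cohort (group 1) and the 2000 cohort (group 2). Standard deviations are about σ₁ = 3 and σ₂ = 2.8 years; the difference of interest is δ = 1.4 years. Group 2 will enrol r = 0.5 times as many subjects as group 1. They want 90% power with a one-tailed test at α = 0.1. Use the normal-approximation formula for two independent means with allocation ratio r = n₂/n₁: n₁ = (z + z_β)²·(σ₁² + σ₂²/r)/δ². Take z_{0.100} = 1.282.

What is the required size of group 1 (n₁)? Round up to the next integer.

n₁ = (z_α + z_β)² · (σ₁² + σ₂²/r) / δ²
   = (1.282 + 1.282)² · (3² + 2.8²/0.5) / 1.4²
   = 6.5741 · (9 + 15.68) / 1.96
   = 6.5741 · 24.68 / 1.96
   = 82.78
Round up → n₁ = 83; n₂ = r·n₁ = 0.5 × 83 = 42.

n₁ = 83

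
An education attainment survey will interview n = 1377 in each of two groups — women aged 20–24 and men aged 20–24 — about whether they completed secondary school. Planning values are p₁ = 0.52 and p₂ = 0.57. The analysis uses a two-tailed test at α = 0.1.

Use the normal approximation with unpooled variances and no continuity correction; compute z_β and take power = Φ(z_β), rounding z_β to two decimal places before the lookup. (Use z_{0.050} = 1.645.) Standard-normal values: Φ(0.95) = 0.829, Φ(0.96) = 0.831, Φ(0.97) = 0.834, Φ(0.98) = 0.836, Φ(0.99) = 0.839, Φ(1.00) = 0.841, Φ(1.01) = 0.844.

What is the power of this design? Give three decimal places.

z_β = |p₁−p₂|·√(n/[p₁q₁+p₂q₂]) − z_{α/2}
    = 0.05 · √(1377/0.4947) − 1.645
    = 0.05 · 52.7589 − 1.645
    = 2.6379 − 1.645 = 0.9929 → 0.99
Power = Φ(0.99) = 0.839.

Power ≈ 0.839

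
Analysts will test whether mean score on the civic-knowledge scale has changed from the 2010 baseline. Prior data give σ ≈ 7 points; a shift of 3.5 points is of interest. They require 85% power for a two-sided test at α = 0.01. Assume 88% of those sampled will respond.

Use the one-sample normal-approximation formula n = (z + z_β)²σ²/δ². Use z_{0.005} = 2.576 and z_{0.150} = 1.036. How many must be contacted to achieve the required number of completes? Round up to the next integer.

n = (z_{α/2} + z_β)² · σ² / δ²
  = (2.576 + 1.036)² · 7² / 3.5²
  = 13.0465 · 49 / 12.25
  = 52.19
Adjust for 88% response: 52.19 / 0.88 = 59.30.
Round up → n = 60.

n = 60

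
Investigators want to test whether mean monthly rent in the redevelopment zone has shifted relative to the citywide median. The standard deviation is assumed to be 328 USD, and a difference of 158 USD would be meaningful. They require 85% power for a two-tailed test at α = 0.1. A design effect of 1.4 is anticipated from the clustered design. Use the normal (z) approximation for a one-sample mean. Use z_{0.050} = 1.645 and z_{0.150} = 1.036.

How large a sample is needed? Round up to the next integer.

n = 44

n = (z_{α/2} + z_β)² · σ² / δ²
  = (1.645 + 1.036)² · 328² / 158²
  = 7.1878 · 107584 / 24964
  = 30.98
Design effect: 1.4 × 30.98 = 43.37.
Round up → n = 44.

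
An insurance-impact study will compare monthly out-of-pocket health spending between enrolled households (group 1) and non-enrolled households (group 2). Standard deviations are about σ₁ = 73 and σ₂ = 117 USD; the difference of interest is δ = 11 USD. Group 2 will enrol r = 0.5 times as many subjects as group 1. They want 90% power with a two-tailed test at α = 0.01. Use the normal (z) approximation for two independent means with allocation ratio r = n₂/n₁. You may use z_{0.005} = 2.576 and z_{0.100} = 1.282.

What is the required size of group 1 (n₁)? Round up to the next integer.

n₁ = 4024

n₁ = (z_{α/2} + z_β)² · (σ₁² + σ₂²/r) / δ²
   = (2.576 + 1.282)² · (73² + 117²/0.5) / 11²
   = 14.8842 · (5329 + 27378) / 121
   = 14.8842 · 32707 / 121
   = 4023.28
Round up → n₁ = 4024; n₂ = r·n₁ = 0.5 × 4024 = 2012.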